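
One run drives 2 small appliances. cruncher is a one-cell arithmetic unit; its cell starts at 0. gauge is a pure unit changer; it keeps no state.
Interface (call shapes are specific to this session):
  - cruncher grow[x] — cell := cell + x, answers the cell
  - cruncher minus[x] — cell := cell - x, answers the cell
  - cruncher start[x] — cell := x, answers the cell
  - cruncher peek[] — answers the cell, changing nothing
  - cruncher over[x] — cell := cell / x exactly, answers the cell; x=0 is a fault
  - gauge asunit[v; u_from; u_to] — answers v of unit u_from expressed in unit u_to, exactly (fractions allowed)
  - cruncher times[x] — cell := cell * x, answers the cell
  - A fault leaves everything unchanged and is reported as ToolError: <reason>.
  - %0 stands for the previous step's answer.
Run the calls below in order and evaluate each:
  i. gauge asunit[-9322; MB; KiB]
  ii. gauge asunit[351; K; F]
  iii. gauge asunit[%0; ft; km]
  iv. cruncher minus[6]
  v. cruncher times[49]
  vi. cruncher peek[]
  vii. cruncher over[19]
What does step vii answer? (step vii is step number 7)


I try gauge asunit on v: -9322, u_from: MB, u_to: KiB, yielding -72828125/8.
Invoking gauge asunit on v: 351, u_from: K, u_to: F, yielding 17213/100.
I try gauge asunit on v: %0, u_from: ft, u_to: km, and get 6558153/125000000.
Invoking cruncher minus on x: 6, yielding -6.
Next I call cruncher times on x: 49, — result: -294.
I run cruncher peek(), yielding -294.
Invoking cruncher over on x: 19: -294/19.

Answer: -294/19


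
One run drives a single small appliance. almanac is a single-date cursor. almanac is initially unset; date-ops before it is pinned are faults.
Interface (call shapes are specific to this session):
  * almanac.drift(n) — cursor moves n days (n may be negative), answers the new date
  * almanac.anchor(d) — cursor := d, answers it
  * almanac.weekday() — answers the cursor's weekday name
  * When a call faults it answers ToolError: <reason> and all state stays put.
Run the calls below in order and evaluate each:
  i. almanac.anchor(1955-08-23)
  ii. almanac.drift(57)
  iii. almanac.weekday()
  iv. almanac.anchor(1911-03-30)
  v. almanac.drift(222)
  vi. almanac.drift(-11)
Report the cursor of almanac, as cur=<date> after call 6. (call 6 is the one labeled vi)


Answer: cur=1911-10-27

Derivation:
==> almanac.anchor(d='1955-08-23')
<== 1955-08-23
==> almanac.drift(n='57')
<== 1955-10-19
==> almanac.weekday()
<== Wednesday
==> almanac.anchor(d='1911-03-30')
<== 1911-03-30
==> almanac.drift(n='222')
<== 1911-11-07
==> almanac.drift(n='-11')
<== 1911-10-27


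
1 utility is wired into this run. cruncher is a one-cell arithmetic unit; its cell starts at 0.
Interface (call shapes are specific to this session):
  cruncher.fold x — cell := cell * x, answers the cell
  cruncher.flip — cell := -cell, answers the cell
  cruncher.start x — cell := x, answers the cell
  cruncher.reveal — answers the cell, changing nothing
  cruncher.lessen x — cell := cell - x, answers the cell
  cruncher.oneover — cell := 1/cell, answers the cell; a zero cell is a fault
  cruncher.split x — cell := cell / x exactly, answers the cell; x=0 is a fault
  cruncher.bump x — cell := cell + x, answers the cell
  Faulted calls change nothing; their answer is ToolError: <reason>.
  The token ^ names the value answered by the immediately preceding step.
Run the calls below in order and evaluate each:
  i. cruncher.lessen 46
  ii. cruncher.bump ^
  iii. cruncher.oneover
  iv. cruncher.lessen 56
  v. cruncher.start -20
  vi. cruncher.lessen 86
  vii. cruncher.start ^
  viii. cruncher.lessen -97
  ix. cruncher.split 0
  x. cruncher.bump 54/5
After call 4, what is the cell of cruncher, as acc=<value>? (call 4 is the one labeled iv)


[in] cruncher.lessen x→46
:: -46
[in] cruncher.bump x→^
:: -92
[in] cruncher.oneover
:: -1/92
[in] cruncher.lessen x→56
:: -5153/92
[in] cruncher.start x→-20
:: -20
[in] cruncher.lessen x→86
:: -106
[in] cruncher.start x→^
:: -106
[in] cruncher.lessen x→-97
:: -9
[in] cruncher.split x→0
:: ToolError: division by zero
[in] cruncher.bump x→54/5
:: 9/5

Answer: acc=-5153/92


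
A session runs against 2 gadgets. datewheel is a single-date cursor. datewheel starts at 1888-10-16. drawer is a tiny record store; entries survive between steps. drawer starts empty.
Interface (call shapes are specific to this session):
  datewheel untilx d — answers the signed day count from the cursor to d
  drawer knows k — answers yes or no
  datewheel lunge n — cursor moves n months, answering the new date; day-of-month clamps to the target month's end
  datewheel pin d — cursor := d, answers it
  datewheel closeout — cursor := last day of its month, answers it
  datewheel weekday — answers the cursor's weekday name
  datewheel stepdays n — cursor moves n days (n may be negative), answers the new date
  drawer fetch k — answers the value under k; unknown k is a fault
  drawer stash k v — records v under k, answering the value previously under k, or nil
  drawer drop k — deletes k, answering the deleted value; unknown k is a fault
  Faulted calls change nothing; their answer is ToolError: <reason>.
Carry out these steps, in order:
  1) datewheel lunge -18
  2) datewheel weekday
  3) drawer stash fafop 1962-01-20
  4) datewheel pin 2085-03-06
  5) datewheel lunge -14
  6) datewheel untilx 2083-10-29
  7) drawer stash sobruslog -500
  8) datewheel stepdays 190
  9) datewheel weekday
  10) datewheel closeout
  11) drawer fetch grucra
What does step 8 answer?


Answer: 2084-07-14

Derivation:
→ datewheel lunge(n=-18)
← 1887-04-16
→ datewheel weekday()
← Saturday
→ drawer stash(k=fafop, v=1962-01-20)
← nil
→ datewheel pin(d=2085-03-06)
← 2085-03-06
→ datewheel lunge(n=-14)
← 2084-01-06
→ datewheel untilx(d=2083-10-29)
← -69
→ drawer stash(k=sobruslog, v=-500)
← nil
→ datewheel stepdays(n=190)
← 2084-07-14
→ datewheel weekday()
← Friday
→ datewheel closeout()
← 2084-07-31
→ drawer fetch(k=grucra)
← ToolError: no such key grucra


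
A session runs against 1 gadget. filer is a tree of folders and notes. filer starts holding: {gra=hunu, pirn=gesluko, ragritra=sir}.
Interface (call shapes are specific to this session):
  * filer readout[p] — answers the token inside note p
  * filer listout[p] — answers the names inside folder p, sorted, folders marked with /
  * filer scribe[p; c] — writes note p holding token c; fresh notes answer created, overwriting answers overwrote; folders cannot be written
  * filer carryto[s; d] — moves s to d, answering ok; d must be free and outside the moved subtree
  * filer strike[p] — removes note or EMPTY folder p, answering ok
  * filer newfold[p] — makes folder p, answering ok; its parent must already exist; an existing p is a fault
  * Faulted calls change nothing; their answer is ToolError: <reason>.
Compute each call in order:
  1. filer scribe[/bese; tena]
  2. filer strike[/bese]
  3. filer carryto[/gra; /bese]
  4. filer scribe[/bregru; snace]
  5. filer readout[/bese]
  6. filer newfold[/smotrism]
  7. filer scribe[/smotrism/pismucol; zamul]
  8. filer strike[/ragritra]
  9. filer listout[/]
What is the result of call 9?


[in] filer scribe p=/bese c=tena
:: created
[in] filer strike p=/bese
:: ok
[in] filer carryto s=/gra d=/bese
:: ok
[in] filer scribe p=/bregru c=snace
:: created
[in] filer readout p=/bese
:: hunu
[in] filer newfold p=/smotrism
:: ok
[in] filer scribe p=/smotrism/pismucol c=zamul
:: created
[in] filer strike p=/ragritra
:: ok
[in] filer listout p=/
:: [bese, bregru, pirn, smotrism/]

Answer: [bese, bregru, pirn, smotrism/]


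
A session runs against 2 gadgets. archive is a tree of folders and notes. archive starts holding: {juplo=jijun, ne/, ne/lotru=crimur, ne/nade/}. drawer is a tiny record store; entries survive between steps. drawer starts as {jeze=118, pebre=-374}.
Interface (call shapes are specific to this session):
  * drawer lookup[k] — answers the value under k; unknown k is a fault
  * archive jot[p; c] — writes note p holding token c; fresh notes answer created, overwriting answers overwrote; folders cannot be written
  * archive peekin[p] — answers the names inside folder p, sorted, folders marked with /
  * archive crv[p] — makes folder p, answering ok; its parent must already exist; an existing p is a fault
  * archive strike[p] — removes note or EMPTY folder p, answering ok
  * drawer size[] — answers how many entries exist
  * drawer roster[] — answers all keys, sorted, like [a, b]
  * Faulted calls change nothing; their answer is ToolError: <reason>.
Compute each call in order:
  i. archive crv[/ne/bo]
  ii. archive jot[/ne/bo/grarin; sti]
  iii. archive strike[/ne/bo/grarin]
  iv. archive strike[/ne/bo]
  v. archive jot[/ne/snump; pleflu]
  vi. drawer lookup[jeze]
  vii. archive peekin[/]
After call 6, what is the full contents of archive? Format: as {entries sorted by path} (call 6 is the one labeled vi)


I run archive crv(p='/ne/bo'), yielding ok.
Now I run archive jot(p='/ne/bo/grarin', c='sti'), → created.
Then archive strike(p='/ne/bo/grarin'), — result: ok.
I try archive strike(p='/ne/bo'), and observe ok.
Calling archive jot(p='/ne/snump', c='pleflu'), and observe created.
I try drawer lookup(k='jeze'), which returns 118.
I run archive peekin(p='/'), — result: [juplo, ne/].

Answer: {juplo=jijun, ne/, ne/lotru=crimur, ne/nade/, ne/snump=pleflu}


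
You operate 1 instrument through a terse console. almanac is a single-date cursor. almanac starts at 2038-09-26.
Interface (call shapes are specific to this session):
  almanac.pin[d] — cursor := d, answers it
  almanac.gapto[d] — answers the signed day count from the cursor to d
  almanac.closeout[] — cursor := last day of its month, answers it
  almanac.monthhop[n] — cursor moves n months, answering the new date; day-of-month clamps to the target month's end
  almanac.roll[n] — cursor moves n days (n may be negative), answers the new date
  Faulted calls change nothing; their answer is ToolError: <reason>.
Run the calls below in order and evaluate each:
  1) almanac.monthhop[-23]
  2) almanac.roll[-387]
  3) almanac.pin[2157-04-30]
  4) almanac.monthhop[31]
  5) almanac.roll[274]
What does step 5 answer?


Answer: 2160-08-30

Derivation:
CALL almanac.monthhop[-23]
RET  2036-10-26
CALL almanac.roll[-387]
RET  2035-10-05
CALL almanac.pin[2157-04-30]
RET  2157-04-30
CALL almanac.monthhop[31]
RET  2159-11-30
CALL almanac.roll[274]
RET  2160-08-30


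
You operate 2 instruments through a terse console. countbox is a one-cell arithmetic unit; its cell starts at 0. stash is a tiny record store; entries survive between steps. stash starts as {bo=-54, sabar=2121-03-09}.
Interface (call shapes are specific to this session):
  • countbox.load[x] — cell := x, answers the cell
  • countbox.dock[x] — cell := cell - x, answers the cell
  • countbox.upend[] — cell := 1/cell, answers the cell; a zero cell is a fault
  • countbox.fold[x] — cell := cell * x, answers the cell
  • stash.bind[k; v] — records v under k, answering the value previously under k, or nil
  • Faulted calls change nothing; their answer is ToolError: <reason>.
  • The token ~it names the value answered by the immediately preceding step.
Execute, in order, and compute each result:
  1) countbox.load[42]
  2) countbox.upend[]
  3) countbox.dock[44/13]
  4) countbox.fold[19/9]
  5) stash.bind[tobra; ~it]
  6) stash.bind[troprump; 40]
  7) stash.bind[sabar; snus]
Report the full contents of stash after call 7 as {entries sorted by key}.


Answer: {bo=-54, sabar=snus, tobra=-34865/4914, troprump=40}

Derivation:
;; 1. countbox.load(x=42) == 42
;; 2. countbox.upend() == 1/42
;; 3. countbox.dock(x=44/13) == -1835/546
;; 4. countbox.fold(x=19/9) == -34865/4914
;; 5. stash.bind(k=tobra, v=~it) == nil
;; 6. stash.bind(k=troprump, v=40) == nil
;; 7. stash.bind(k=sabar, v=snus) == 2121-03-09


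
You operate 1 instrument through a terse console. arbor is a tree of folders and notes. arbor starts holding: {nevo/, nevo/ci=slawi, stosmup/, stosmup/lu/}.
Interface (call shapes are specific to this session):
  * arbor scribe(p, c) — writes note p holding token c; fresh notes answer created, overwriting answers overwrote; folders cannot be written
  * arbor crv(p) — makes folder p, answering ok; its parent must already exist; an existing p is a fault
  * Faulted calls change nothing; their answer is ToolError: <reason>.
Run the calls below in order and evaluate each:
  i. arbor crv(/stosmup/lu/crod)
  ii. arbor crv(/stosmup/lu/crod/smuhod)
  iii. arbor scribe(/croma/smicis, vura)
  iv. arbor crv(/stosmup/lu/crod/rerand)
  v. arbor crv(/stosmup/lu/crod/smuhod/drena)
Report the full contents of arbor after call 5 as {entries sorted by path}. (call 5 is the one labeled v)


Answer: {nevo/, nevo/ci=slawi, stosmup/, stosmup/lu/, stosmup/lu/crod/, stosmup/lu/crod/rerand/, stosmup/lu/crod/smuhod/, stosmup/lu/crod/smuhod/drena/}

Derivation:
% arbor crv(p: /stosmup/lu/crod) : ok
% arbor crv(p: /stosmup/lu/crod/smuhod) : ok
% arbor scribe(p: /croma/smicis, c: vura) : ToolError: no parent
% arbor crv(p: /stosmup/lu/crod/rerand) : ok
% arbor crv(p: /stosmup/lu/crod/smuhod/drena) : ok


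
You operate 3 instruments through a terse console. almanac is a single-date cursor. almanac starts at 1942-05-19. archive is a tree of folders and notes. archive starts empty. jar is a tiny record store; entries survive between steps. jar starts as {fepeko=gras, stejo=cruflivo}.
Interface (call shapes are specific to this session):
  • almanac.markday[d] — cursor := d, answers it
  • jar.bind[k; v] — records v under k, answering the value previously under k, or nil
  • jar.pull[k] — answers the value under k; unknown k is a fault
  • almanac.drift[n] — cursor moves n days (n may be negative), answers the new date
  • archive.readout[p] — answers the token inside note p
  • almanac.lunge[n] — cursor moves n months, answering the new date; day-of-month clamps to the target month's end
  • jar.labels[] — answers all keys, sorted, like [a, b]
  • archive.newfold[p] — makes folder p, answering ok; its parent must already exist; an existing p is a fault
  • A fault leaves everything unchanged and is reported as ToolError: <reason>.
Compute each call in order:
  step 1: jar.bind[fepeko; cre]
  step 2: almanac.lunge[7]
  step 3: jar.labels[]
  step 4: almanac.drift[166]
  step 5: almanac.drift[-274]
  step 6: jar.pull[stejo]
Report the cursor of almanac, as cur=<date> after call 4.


-> jar.bind(k='fepeko', v='cre')
<- gras
-> almanac.lunge(n='7')
<- 1942-12-19
-> jar.labels()
<- [fepeko, stejo]
-> almanac.drift(n='166')
<- 1943-06-03
-> almanac.drift(n='-274')
<- 1942-09-02
-> jar.pull(k='stejo')
<- cruflivo

Answer: cur=1943-06-03


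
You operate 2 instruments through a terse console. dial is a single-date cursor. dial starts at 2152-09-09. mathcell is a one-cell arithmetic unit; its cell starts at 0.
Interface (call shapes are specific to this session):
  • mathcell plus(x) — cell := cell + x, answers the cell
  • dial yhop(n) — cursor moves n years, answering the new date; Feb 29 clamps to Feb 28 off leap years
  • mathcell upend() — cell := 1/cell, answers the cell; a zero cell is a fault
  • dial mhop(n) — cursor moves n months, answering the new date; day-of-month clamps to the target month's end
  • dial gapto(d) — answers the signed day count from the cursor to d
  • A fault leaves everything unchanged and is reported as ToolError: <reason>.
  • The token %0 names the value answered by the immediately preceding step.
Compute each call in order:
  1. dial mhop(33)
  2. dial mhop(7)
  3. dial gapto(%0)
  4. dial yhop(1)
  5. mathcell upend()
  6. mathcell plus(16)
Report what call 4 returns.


Answer: 2157-01-09

Derivation:
;; 1. dial mhop(n='33') : 2155-06-09
;; 2. dial mhop(n='7') : 2156-01-09
;; 3. dial gapto(d='%0') : 0
;; 4. dial yhop(n='1') : 2157-01-09
;; 5. mathcell upend() : ToolError: reciprocal of zero
;; 6. mathcell plus(x='16') : 16


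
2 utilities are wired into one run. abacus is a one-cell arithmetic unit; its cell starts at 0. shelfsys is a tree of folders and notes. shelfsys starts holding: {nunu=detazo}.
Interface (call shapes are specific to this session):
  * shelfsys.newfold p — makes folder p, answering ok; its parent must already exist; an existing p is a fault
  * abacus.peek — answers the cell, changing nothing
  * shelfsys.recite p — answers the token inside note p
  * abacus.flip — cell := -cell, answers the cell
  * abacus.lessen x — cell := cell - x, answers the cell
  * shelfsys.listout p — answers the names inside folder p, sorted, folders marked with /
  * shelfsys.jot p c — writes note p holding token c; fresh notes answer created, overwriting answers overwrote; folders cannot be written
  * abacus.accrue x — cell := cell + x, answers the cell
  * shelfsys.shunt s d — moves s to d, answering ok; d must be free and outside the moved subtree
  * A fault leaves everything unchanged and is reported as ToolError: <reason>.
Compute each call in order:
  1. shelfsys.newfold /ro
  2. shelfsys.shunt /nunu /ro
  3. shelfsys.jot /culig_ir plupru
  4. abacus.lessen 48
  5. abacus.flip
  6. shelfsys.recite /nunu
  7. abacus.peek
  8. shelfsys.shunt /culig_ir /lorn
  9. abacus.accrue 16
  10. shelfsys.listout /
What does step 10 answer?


Answer: [lorn, nunu, ro/]

Derivation:
I invoke newfold using p: /ro: ok.
I try shunt using s: /nunu, d: /ro, → ToolError: exists.
Using jot using p: /culig_ir, c: plupru, which returns created.
I call lessen using x: 48, — result: -48.
I run flip, and get 48.
Calling recite using p: /nunu, yielding detazo.
Now I run peek: 48.
I run shunt using s: /culig_ir, d: /lorn, and observe ok.
Now I run accrue using x: 16, → 64.
Invoking listout using p: /: [lorn, nunu, ro/].


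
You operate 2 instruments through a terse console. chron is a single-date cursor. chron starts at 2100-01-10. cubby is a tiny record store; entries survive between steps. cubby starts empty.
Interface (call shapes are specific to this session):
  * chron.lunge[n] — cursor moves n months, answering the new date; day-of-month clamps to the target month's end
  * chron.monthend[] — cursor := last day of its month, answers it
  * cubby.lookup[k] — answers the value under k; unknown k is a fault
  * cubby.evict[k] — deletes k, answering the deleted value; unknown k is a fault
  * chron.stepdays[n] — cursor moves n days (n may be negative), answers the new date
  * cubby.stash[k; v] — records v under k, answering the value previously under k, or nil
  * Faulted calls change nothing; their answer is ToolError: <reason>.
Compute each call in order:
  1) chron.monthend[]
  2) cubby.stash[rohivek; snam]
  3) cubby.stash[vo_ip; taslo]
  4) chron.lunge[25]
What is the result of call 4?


Answer: 2102-02-28

Derivation:
> monthend
  2100-01-31
> stash k='rohivek' v='snam'
  nil
> stash k='vo_ip' v='taslo'
  nil
> lunge n='25'
  2102-02-28


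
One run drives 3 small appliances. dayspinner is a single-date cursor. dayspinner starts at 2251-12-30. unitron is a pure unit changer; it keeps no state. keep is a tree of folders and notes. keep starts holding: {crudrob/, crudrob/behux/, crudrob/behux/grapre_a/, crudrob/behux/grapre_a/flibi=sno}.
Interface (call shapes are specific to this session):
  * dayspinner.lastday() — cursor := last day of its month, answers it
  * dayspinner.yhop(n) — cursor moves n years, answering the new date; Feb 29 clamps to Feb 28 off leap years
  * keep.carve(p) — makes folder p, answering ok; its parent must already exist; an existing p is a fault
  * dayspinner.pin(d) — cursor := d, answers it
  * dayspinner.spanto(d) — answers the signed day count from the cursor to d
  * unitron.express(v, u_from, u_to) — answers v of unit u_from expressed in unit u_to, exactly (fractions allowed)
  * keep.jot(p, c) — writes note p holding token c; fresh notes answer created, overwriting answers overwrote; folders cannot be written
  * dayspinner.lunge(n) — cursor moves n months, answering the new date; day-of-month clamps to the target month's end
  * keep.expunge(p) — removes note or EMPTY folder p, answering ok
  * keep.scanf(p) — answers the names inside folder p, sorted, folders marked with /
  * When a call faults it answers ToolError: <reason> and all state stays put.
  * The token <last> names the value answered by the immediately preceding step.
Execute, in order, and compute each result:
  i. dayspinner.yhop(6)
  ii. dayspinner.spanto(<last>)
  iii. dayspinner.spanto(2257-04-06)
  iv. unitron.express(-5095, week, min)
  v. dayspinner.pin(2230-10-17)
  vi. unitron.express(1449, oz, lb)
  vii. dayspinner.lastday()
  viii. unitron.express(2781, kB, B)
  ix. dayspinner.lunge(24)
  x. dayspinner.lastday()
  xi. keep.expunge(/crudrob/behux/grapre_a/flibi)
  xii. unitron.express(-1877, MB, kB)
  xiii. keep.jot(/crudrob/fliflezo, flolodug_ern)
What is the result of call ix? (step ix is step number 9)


Answer: 2232-10-31

Derivation:
CALL dayspinner.yhop[n='6']
RET  2257-12-30
CALL dayspinner.spanto[d='<last>']
RET  0
CALL dayspinner.spanto[d='2257-04-06']
RET  -268
CALL unitron.express[v='-5095'; u_from='week'; u_to='min']
RET  -51357600
CALL dayspinner.pin[d='2230-10-17']
RET  2230-10-17
CALL unitron.express[v='1449'; u_from='oz'; u_to='lb']
RET  1449/16
CALL dayspinner.lastday[]
RET  2230-10-31
CALL unitron.express[v='2781'; u_from='kB'; u_to='B']
RET  2781000
CALL dayspinner.lunge[n='24']
RET  2232-10-31
CALL dayspinner.lastday[]
RET  2232-10-31
CALL keep.expunge[p='/crudrob/behux/grapre_a/flibi']
RET  ok
CALL unitron.express[v='-1877'; u_from='MB'; u_to='kB']
RET  -1877000
CALL keep.jot[p='/crudrob/fliflezo'; c='flolodug_ern']
RET  created


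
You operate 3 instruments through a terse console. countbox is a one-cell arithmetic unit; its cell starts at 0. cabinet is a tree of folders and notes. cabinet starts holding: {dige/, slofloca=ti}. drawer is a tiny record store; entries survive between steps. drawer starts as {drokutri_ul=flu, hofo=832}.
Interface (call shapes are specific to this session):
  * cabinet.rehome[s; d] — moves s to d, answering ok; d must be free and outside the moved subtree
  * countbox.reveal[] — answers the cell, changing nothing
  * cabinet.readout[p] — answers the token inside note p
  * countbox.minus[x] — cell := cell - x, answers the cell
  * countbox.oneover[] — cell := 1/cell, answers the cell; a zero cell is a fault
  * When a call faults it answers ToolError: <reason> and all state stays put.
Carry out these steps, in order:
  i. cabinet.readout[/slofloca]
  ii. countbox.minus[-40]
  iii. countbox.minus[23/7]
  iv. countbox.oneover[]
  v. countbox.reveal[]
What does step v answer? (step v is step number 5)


Answer: 7/257

Derivation:
[in] cabinet.readout p='/slofloca'
  ti
[in] countbox.minus x='-40'
  40
[in] countbox.minus x='23/7'
  257/7
[in] countbox.oneover
  7/257
[in] countbox.reveal
  7/257


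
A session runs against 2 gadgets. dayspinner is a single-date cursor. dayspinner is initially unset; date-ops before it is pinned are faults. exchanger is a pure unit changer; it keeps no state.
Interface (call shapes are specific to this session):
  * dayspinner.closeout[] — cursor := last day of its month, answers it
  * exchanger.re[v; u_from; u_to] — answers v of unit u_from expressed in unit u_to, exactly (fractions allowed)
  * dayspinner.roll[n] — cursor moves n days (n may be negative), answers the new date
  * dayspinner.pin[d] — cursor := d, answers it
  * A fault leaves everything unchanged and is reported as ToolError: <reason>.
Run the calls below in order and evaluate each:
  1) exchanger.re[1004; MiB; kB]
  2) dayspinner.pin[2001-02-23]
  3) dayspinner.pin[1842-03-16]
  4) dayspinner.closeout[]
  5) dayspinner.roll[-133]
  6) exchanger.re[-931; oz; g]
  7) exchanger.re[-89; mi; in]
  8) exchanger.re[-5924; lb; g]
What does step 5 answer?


Do: exchanger.re[v: 1004; u_from: MiB; u_to: kB]
See: 131596288/125
Do: dayspinner.pin[d: 2001-02-23]
See: 2001-02-23
Do: dayspinner.pin[d: 1842-03-16]
See: 1842-03-16
Do: dayspinner.closeout[]
See: 1842-03-31
Do: dayspinner.roll[n: -133]
See: 1841-11-18
Do: exchanger.re[v: -931; u_from: oz; u_to: g]
See: -42229449647/1600000
Do: exchanger.re[v: -89; u_from: mi; u_to: in]
See: -5639040
Do: exchanger.re[v: -5924; u_from: lb; u_to: g]
See: -67177029997/25000

Answer: 1841-11-18


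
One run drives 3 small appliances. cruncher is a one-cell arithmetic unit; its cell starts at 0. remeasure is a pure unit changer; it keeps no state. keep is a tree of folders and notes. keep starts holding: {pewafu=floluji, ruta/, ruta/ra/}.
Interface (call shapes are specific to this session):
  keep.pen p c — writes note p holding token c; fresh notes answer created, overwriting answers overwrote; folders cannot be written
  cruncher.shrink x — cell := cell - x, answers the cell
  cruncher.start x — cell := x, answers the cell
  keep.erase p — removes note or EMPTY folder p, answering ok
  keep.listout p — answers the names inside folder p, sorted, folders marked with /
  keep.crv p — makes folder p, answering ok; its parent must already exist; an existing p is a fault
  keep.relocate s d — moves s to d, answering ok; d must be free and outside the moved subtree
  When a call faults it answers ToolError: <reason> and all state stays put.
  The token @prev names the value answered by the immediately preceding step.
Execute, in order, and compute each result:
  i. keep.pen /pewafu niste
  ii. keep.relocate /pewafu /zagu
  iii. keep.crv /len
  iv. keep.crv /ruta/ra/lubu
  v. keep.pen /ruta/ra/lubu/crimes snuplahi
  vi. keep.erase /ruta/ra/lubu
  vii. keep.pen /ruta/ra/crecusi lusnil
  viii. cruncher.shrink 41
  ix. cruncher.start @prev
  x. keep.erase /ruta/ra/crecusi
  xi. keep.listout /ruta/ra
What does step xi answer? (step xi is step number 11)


I invoke pen(/pewafu, niste), and see overwrote.
I invoke relocate(/pewafu, /zagu), which returns ok.
I run crv(/len), → ok.
I use crv(/ruta/ra/lubu), giving ok.
Then pen(/ruta/ra/lubu/crimes, snuplahi), and observe created.
I use erase(/ruta/ra/lubu), and observe ToolError: not empty.
Now I run pen(/ruta/ra/crecusi, lusnil), and get created.
Using shrink(41), — result: -41.
I use start(@prev): -41.
Then erase(/ruta/ra/crecusi), and get ok.
Invoking listout(/ruta/ra), → [lubu/].

Answer: [lubu/]


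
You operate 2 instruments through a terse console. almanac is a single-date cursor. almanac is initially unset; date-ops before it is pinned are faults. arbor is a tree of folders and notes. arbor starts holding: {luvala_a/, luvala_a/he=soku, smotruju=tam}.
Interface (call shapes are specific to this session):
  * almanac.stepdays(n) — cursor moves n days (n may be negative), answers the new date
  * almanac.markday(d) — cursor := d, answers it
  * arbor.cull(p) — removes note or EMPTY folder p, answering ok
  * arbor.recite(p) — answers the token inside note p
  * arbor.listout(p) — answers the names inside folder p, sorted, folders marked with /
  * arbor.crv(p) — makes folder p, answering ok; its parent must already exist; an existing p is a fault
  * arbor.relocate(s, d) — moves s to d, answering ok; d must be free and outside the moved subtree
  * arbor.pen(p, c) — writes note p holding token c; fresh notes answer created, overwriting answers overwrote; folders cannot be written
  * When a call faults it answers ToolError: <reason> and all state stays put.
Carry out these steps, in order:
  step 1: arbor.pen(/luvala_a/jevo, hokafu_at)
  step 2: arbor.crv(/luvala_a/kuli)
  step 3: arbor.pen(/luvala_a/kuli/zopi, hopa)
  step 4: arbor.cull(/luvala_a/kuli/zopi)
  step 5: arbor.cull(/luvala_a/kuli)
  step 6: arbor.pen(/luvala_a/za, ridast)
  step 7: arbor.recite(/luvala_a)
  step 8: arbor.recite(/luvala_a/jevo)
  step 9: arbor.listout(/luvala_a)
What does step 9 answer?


! pen(p=/luvala_a/jevo, c=hokafu_at) => created
! crv(p=/luvala_a/kuli) => ok
! pen(p=/luvala_a/kuli/zopi, c=hopa) => created
! cull(p=/luvala_a/kuli/zopi) => ok
! cull(p=/luvala_a/kuli) => ok
! pen(p=/luvala_a/za, c=ridast) => created
! recite(p=/luvala_a) => ToolError: is a directory
! recite(p=/luvala_a/jevo) => hokafu_at
! listout(p=/luvala_a) => [he, jevo, za]

Answer: [he, jevo, za]


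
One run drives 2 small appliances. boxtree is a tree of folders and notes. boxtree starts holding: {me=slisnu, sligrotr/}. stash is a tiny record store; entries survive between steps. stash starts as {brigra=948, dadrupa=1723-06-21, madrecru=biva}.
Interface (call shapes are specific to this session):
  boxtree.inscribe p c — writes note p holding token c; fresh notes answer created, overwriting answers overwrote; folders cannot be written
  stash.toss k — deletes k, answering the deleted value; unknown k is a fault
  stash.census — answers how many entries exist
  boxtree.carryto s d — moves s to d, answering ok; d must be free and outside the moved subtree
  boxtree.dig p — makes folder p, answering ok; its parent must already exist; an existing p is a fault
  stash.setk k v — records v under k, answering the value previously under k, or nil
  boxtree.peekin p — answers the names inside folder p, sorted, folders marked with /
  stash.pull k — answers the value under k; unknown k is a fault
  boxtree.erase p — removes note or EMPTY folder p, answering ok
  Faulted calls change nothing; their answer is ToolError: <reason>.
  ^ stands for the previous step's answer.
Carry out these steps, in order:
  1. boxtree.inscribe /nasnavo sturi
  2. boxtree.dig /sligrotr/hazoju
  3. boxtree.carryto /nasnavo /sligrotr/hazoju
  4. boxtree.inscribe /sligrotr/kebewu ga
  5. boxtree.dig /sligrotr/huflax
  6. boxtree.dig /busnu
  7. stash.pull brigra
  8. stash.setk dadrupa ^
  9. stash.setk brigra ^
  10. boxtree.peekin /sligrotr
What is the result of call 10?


Answer: [hazoju/, huflax/, kebewu]

Derivation:
! 1. boxtree.inscribe(p='/nasnavo', c='sturi') : created
! 2. boxtree.dig(p='/sligrotr/hazoju') : ok
! 3. boxtree.carryto(s='/nasnavo', d='/sligrotr/hazoju') : ToolError: exists
! 4. boxtree.inscribe(p='/sligrotr/kebewu', c='ga') : created
! 5. boxtree.dig(p='/sligrotr/huflax') : ok
! 6. boxtree.dig(p='/busnu') : ok
! 7. stash.pull(k='brigra') : 948
! 8. stash.setk(k='dadrupa', v='^') : 1723-06-21
! 9. stash.setk(k='brigra', v='^') : 948
! 10. boxtree.peekin(p='/sligrotr') : [hazoju/, huflax/, kebewu]


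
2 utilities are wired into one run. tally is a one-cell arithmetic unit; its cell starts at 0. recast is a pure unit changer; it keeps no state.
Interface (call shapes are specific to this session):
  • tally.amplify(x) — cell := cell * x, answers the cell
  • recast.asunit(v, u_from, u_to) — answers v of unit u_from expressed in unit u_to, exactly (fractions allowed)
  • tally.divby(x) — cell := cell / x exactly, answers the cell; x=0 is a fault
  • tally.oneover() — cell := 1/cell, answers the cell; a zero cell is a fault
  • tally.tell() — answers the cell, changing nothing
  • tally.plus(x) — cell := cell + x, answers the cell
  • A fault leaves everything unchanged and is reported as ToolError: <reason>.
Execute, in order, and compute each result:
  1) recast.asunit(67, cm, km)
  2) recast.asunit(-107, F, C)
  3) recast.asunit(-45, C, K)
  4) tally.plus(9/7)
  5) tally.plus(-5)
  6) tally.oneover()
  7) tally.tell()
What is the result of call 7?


Answer: -7/26

Derivation:
>> asunit(v: 67, u_from: cm, u_to: km)
<< 67/100000
>> asunit(v: -107, u_from: F, u_to: C)
<< -695/9
>> asunit(v: -45, u_from: C, u_to: K)
<< 4563/20
>> plus(x: 9/7)
<< 9/7
>> plus(x: -5)
<< -26/7
>> oneover()
<< -7/26
>> tell()
<< -7/26


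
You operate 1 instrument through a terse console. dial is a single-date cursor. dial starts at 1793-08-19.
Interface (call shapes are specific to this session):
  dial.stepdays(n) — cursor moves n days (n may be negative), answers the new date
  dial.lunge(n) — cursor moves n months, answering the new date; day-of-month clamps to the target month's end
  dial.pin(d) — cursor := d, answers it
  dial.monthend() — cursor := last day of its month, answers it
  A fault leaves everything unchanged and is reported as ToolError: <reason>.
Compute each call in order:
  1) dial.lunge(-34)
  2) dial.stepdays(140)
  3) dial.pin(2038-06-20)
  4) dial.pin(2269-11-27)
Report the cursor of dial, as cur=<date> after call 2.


>>> dial.lunge n='-34'
= 1790-10-19
>>> dial.stepdays n='140'
= 1791-03-08
>>> dial.pin d='2038-06-20'
= 2038-06-20
>>> dial.pin d='2269-11-27'
= 2269-11-27

Answer: cur=1791-03-08


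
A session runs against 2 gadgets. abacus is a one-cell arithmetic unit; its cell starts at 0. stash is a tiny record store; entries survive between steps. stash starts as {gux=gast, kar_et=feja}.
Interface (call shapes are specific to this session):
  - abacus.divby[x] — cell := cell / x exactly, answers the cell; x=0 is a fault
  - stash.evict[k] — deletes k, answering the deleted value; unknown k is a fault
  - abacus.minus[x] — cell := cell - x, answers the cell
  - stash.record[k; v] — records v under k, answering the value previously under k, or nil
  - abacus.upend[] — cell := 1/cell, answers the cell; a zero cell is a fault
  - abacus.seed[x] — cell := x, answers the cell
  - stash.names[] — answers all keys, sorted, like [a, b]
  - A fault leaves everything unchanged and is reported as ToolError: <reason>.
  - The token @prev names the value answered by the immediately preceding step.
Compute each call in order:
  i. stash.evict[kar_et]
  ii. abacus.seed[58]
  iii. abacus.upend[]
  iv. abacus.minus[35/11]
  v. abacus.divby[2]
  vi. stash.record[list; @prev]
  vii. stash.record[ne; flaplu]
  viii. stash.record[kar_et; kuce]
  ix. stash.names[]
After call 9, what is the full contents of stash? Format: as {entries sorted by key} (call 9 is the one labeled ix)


Answer: {gux=gast, kar_et=kuce, list=-2019/1276, ne=flaplu}

Derivation:
Then stash.evict on k→kar_et, giving feja.
Next I call abacus.seed on x→58, which returns 58.
I run abacus.upend, and see 1/58.
Next I call abacus.minus on x→35/11, yielding -2019/638.
I call abacus.divby on x→2, — result: -2019/1276.
I run stash.record on k→list, v→@prev, and get nil.
I invoke stash.record on k→ne, v→flaplu, and get nil.
I try stash.record on k→kar_et, v→kuce, — result: nil.
I invoke stash.names, → [gux, kar_et, list, ne].


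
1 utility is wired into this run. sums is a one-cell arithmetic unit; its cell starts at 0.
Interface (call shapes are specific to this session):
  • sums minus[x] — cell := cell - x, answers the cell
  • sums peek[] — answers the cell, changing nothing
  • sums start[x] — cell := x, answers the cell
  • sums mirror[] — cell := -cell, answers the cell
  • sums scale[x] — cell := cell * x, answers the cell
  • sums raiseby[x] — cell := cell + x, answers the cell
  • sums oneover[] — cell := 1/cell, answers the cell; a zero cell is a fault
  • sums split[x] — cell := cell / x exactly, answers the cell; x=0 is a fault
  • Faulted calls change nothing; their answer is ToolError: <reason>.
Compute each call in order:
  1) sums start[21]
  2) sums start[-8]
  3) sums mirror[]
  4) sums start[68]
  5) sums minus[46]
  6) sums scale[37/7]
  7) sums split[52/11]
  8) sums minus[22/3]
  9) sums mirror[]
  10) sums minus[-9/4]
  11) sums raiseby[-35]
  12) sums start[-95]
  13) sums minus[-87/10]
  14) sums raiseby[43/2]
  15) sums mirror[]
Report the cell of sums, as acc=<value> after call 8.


% sums start(x='21') ~> 21
% sums start(x='-8') ~> -8
% sums mirror() ~> 8
% sums start(x='68') ~> 68
% sums minus(x='46') ~> 22
% sums scale(x='37/7') ~> 814/7
% sums split(x='52/11') ~> 4477/182
% sums minus(x='22/3') ~> 9427/546
% sums mirror() ~> -9427/546
% sums minus(x='-9/4') ~> -16397/1092
% sums raiseby(x='-35') ~> -54617/1092
% sums start(x='-95') ~> -95
% sums minus(x='-87/10') ~> -863/10
% sums raiseby(x='43/2') ~> -324/5
% sums mirror() ~> 324/5

Answer: acc=9427/546


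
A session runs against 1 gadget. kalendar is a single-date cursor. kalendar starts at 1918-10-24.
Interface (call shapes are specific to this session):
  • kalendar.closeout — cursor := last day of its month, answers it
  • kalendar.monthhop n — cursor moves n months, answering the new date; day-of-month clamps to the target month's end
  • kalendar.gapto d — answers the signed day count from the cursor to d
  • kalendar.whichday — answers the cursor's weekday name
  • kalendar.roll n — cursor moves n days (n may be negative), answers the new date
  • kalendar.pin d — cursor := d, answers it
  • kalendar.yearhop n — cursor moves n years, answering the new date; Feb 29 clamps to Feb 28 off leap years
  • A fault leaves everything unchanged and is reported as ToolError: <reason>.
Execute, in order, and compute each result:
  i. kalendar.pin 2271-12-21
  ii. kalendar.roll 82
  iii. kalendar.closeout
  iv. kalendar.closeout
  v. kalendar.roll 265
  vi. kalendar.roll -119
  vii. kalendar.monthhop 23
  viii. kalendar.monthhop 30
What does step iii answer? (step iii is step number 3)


Answer: 2272-03-31

Derivation:
Do: kalendar.pin[2271-12-21]
See: 2271-12-21
Do: kalendar.roll[82]
See: 2272-03-12
Do: kalendar.closeout[]
See: 2272-03-31
Do: kalendar.closeout[]
See: 2272-03-31
Do: kalendar.roll[265]
See: 2272-12-21
Do: kalendar.roll[-119]
See: 2272-08-24
Do: kalendar.monthhop[23]
See: 2274-07-24
Do: kalendar.monthhop[30]
See: 2277-01-24


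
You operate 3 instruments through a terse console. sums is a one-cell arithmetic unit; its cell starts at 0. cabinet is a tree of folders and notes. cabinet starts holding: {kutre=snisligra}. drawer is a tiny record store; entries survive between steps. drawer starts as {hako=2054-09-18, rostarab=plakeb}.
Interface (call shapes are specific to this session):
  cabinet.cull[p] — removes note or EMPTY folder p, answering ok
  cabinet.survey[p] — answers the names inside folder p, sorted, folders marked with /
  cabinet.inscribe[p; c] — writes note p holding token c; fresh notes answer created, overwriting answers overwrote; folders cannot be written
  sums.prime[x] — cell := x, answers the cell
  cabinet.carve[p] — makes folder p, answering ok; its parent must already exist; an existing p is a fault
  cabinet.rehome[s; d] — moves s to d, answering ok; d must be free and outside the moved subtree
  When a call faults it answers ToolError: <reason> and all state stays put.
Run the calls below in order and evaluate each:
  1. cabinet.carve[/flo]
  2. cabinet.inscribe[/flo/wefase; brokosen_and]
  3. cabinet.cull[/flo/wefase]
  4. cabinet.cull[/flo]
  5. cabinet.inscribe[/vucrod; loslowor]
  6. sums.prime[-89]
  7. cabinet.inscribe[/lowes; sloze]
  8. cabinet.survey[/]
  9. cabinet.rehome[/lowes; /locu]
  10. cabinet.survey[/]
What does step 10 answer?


Answer: [kutre, locu, vucrod]

Derivation:
==> cabinet.carve(/flo)
<== ok
==> cabinet.inscribe(/flo/wefase, brokosen_and)
<== created
==> cabinet.cull(/flo/wefase)
<== ok
==> cabinet.cull(/flo)
<== ok
==> cabinet.inscribe(/vucrod, loslowor)
<== created
==> sums.prime(-89)
<== -89
==> cabinet.inscribe(/lowes, sloze)
<== created
==> cabinet.survey(/)
<== [kutre, lowes, vucrod]
==> cabinet.rehome(/lowes, /locu)
<== ok
==> cabinet.survey(/)
<== [kutre, locu, vucrod]


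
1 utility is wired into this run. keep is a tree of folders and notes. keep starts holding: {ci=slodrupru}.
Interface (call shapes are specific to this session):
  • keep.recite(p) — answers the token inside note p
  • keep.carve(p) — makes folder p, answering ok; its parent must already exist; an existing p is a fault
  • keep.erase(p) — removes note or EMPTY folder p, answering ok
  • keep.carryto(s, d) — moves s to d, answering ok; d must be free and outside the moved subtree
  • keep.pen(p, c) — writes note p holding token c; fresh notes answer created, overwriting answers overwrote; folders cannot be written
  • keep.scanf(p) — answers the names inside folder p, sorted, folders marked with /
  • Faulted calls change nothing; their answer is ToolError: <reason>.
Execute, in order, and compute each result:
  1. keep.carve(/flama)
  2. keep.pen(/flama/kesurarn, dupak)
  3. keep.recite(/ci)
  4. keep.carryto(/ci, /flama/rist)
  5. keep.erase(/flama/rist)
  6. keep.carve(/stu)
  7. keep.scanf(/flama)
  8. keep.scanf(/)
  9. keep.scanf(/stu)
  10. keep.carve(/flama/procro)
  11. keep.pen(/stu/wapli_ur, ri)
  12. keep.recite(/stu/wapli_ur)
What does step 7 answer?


[in] keep.carve p=/flama
= ok
[in] keep.pen p=/flama/kesurarn c=dupak
= created
[in] keep.recite p=/ci
= slodrupru
[in] keep.carryto s=/ci d=/flama/rist
= ok
[in] keep.erase p=/flama/rist
= ok
[in] keep.carve p=/stu
= ok
[in] keep.scanf p=/flama
= [kesurarn]
[in] keep.scanf p=/
= [flama/, stu/]
[in] keep.scanf p=/stu
= []
[in] keep.carve p=/flama/procro
= ok
[in] keep.pen p=/stu/wapli_ur c=ri
= created
[in] keep.recite p=/stu/wapli_ur
= ri

Answer: [kesurarn]
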